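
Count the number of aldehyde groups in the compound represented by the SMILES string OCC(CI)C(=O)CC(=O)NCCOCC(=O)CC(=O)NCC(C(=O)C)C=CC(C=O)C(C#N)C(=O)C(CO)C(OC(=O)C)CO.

1

Working along the chain:
  HOCH2: HO– on an sp³ carbon → alcohol.
  CH(CH2I): pendant –CH2X: halogen on sp³ carbon → alkyl halide.
  CO: –C(=O)– with carbon on both sides → ketone.
  CH2CONHCH2: –C(=O)–N– linkage → amide (the N is not an amine).
  CH2OCH2: C–O–C with sp³ carbons on both sides and no adjacent C=O → ether.
  CO: –C(=O)– with carbon on both sides → ketone.
  CH2CONHCH2: –C(=O)–N– linkage → amide (the N is not an amine).
  CH(COCH3): pendant –COCH3: carbonyl C bonded to two carbons → ketone.
  CH=CH: C=C double bond → alkene.
  CH(CHO): pendant –CHO: carbonyl C bonded to C and H → aldehyde.
  CH(CN): pendant –C≡N: nitrile.
  CO: –C(=O)– with carbon on both sides → ketone.
  CH(CH2OH): pendant –CH2OH on an sp³ backbone C → alcohol.
  CH(OCOCH3): pendant –OC(=O)CH3: an acyloxy group → ester.
  CH2OH: –OH on an sp³ carbon → alcohol.
Aldehyde appears at: CH(CHO) → 1.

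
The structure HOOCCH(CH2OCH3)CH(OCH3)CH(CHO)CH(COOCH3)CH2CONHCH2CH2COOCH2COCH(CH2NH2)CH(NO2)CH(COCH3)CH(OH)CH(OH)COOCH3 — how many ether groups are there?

Reading the structure from left to right:
  HOOC: –COOH: carbonyl C bonded to –OH and C → carboxylic acid (the –OH is not a separate alcohol).
  CH(CH2OCH3): pendant –CH2OCH3: C–O–C linkage → ether.
  CH(OCH3): pendant –OCH3: C–O–C with sp³ C, no adjacent C=O → ether.
  CH(CHO): pendant –CHO: carbonyl C bonded to C and H → aldehyde.
  CH(COOCH3): pendant –COOCH3: carbonyl C bonded to C and –OCH3 → ester.
  CH2CONHCH2: –C(=O)–N– linkage → amide (the N is not an amine).
  CH2COOCH2: –C(=O)–O–C with C on the carbonyl side → ester.
  CO: –C(=O)– with carbon on both sides → ketone.
  CH(CH2NH2): pendant –CH2NH2: N on sp³ C, no adjacent C=O → amine.
  CH(NO2): –NO2 on an sp³ carbon → nitro (the N=O is not a carbonyl).
  CH(COCH3): pendant –COCH3: carbonyl C bonded to two carbons → ketone.
  CH(OH): –OH on an sp³ carbon → alcohol (secondary).
  CH(OH): –OH on an sp³ carbon → alcohol (secondary).
  COOCH3: –C(=O)OCH3: carbonyl C bonded to C and to –OCH3 → ester (not ketone + ether).
Ether appears at: CH(CH2OCH3), CH(OCH3) → 2.

2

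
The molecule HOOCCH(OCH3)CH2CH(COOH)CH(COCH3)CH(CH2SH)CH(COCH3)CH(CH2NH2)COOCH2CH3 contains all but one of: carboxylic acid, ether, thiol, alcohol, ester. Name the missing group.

carboxylic acid: present (HOOC — –COOH: carbonyl C bonded to –OH and C → carboxylic acid (the –OH is not a separate alcohol)).
ester: present (COOCH2CH3 — –C(=O)OCH2CH3: carbonyl C bonded to C and to –OEt → ester).
thiol: present (CH(CH2SH) — pendant –CH2SH → thiol).
ether: present (CH(OCH3) — pendant –OCH3: C–O–C with sp³ C, no adjacent C=O → ether).
alcohol: absent. In each of HOOC and CH(COOH), the –OH sits on a carbonyl carbon, making it part of a carboxylic acid, not an alcohol.

alcohol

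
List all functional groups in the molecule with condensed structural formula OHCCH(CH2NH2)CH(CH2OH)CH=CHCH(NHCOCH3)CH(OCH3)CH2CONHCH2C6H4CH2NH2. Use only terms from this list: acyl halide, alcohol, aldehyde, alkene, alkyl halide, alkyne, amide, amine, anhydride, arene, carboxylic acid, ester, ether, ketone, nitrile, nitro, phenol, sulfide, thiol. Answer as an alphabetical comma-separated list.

alcohol, aldehyde, alkene, amide, amine, arene, ether

terminal –CHO: carbonyl C bonded to H and C → aldehyde.
pendant –CH2NH2: N on sp³ C, no adjacent C=O → amine.
pendant –CH2OH on an sp³ backbone C → alcohol.
C=C double bond → alkene.
pendant –NHC(=O)CH3: N bonded to a carbonyl → amide (not amine).
pendant –OCH3: C–O–C with sp³ C, no adjacent C=O → ether.
–C(=O)–N– linkage → amide (the N is not an amine).
para-disubstituted benzene ring → arene.
–NH2 on an sp³ carbon with no adjacent C=O → amine.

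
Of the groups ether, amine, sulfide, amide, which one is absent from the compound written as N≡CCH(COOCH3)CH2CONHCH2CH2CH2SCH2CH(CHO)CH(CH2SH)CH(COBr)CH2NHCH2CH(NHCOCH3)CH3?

ether

amide: present (CH2CONHCH2 — –C(=O)–N– linkage → amide (the N is not an amine)).
amine: present (CH2NHCH2 — C–N–C with sp³ carbons and no adjacent C=O → amine (secondary)).
sulfide: present (CH2SCH2 — C–S–C linkage → sulfide (thioether)).
ether: absent. In CH(COOCH3), the C–O–C oxygen is adjacent to a C=O, so it belongs to an ester, not an ether.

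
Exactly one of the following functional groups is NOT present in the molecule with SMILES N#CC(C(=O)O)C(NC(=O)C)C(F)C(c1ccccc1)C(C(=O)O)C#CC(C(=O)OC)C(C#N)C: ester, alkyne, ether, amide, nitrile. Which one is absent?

alkyne: present (C≡C — C≡C triple bond → alkyne).
amide: present (CH(NHCOCH3) — pendant –NHC(=O)CH3: N bonded to a carbonyl → amide (not amine)).
ester: present (CH(COOCH3) — pendant –COOCH3: carbonyl C bonded to C and –OCH3 → ester).
nitrile: present (N≡C — N≡C–: carbon triple-bonded to nitrogen → nitrile).
ether: absent. In CH(COOCH3), the C–O–C oxygen is adjacent to a C=O, so it belongs to an ester, not an ether.

ether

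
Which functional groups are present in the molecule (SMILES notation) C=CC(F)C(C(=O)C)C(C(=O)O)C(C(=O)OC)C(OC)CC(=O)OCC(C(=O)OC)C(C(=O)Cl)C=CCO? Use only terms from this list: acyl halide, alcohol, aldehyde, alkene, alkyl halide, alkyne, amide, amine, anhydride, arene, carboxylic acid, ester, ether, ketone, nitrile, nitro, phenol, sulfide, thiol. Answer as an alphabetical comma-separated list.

acyl halide, alcohol, alkene, alkyl halide, carboxylic acid, ester, ether, ketone

C=C double bond → alkene.
halogen on an sp³ carbon → alkyl halide.
pendant –COCH3: carbonyl C bonded to two carbons → ketone.
pendant –COOH: carbonyl C bonded to C and –OH → carboxylic acid.
pendant –COOCH3: carbonyl C bonded to C and –OCH3 → ester.
pendant –OCH3: C–O–C with sp³ C, no adjacent C=O → ether.
–C(=O)–O–C with C on the carbonyl side → ester.
pendant –COOCH3: carbonyl C bonded to C and –OCH3 → ester.
pendant –C(=O)X: carbonyl C bonded to C and halogen → acyl halide.
C=C double bond → alkene.
–OH on an sp³ carbon → alcohol.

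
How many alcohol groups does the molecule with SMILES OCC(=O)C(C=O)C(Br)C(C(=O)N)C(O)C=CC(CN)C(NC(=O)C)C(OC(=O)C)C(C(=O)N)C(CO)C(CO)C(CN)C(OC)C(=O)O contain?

Working along the chain:
  HOCH2: HO– on an sp³ carbon → alcohol.
  CO: –C(=O)– with carbon on both sides → ketone.
  CH(CHO): pendant –CHO: carbonyl C bonded to C and H → aldehyde.
  CH(Br): halogen on an sp³ carbon → alkyl halide.
  CH(CONH2): pendant –CONH2: carbonyl C bonded to C and N → amide.
  CH(OH): –OH on an sp³ carbon → alcohol (secondary).
  CH=CH: C=C double bond → alkene.
  CH(CH2NH2): pendant –CH2NH2: N on sp³ C, no adjacent C=O → amine.
  CH(NHCOCH3): pendant –NHC(=O)CH3: N bonded to a carbonyl → amide (not amine).
  CH(OCOCH3): pendant –OC(=O)CH3: an acyloxy group → ester.
  CH(CONH2): pendant –CONH2: carbonyl C bonded to C and N → amide.
  CH(CH2OH): pendant –CH2OH on an sp³ backbone C → alcohol.
  CH(CH2OH): pendant –CH2OH on an sp³ backbone C → alcohol.
  CH(CH2NH2): pendant –CH2NH2: N on sp³ C, no adjacent C=O → amine.
  CH(OCH3): pendant –OCH3: C–O–C with sp³ C, no adjacent C=O → ether.
  COOH: –COOH: carbonyl C bonded to –OH and C → carboxylic acid (the –OH is not a separate alcohol).
Alcohol appears at: HOCH2, CH(OH), CH(CH2OH), CH(CH2OH) → 4.

4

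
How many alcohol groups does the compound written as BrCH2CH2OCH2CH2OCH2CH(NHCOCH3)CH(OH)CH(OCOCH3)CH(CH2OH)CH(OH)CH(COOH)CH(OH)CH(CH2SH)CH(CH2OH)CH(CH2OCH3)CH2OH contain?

Working along the chain:
  BrCH2: halogen on an sp³ carbon → alkyl halide.
  CH2OCH2: C–O–C with sp³ carbons on both sides and no adjacent C=O → ether.
  CH2OCH2: C–O–C with sp³ carbons on both sides and no adjacent C=O → ether.
  CH(NHCOCH3): pendant –NHC(=O)CH3: N bonded to a carbonyl → amide (not amine).
  CH(OH): –OH on an sp³ carbon → alcohol (secondary).
  CH(OCOCH3): pendant –OC(=O)CH3: an acyloxy group → ester.
  CH(CH2OH): pendant –CH2OH on an sp³ backbone C → alcohol.
  CH(OH): –OH on an sp³ carbon → alcohol (secondary).
  CH(COOH): pendant –COOH: carbonyl C bonded to C and –OH → carboxylic acid.
  CH(OH): –OH on an sp³ carbon → alcohol (secondary).
  CH(CH2SH): pendant –CH2SH → thiol.
  CH(CH2OH): pendant –CH2OH on an sp³ backbone C → alcohol.
  CH(CH2OCH3): pendant –CH2OCH3: C–O–C linkage → ether.
  CH2OH: –OH on an sp³ carbon → alcohol.
Alcohol appears at: CH(OH), CH(CH2OH), CH(OH), CH(OH), CH(CH2OH), CH2OH → 6.

6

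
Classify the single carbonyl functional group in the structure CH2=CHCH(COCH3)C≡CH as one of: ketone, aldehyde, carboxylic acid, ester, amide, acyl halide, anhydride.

The carbonyl is in the CH(COCH3) segment: pendant –COCH3: carbonyl C bonded to two carbons → ketone.

ketone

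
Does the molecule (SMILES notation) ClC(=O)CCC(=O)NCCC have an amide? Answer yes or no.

–C(=O)Cl: carbonyl C bonded to C and to a halogen → acyl halide (not alkyl halide).
–C(=O)–N– linkage → amide (the N is not an amine).
The CH2CONHCH2 segment supplies the amide: –C(=O)–N– linkage → amide (the N is not an amine).

yes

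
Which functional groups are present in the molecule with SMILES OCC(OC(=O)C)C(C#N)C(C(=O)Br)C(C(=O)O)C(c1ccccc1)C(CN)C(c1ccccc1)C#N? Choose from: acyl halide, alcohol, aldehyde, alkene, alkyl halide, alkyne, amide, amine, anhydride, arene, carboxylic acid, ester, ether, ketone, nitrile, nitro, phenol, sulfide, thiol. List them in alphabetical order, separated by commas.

HO– on an sp³ carbon → alcohol.
pendant –OC(=O)CH3: an acyloxy group → ester.
pendant –C≡N: nitrile.
pendant –C(=O)X: carbonyl C bonded to C and halogen → acyl halide.
pendant –COOH: carbonyl C bonded to C and –OH → carboxylic acid.
pendant –C6H5: benzene ring → arene.
pendant –CH2NH2: N on sp³ C, no adjacent C=O → amine.
pendant –C6H5: benzene ring → arene.
–C≡N: carbon triple-bonded to nitrogen → nitrile.

acyl halide, alcohol, amine, arene, carboxylic acid, ester, nitrile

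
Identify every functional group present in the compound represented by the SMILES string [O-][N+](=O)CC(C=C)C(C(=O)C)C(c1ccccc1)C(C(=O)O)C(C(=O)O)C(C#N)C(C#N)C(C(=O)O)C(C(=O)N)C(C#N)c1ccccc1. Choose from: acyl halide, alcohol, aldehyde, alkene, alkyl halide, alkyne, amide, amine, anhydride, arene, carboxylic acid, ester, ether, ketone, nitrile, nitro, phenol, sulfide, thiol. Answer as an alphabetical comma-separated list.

alkene, amide, arene, carboxylic acid, ketone, nitrile, nitro

Reading the structure from left to right:
  O2NCH2: –NO2 on carbon → nitro group.
  CH(CH=CH2): pendant –CH=CH2: C=C double bond → alkene.
  CH(COCH3): pendant –COCH3: carbonyl C bonded to two carbons → ketone.
  CH(C6H5): pendant –C6H5: benzene ring → arene.
  CH(COOH): pendant –COOH: carbonyl C bonded to C and –OH → carboxylic acid.
  CH(COOH): pendant –COOH: carbonyl C bonded to C and –OH → carboxylic acid.
  CH(CN): pendant –C≡N: nitrile.
  CH(CN): pendant –C≡N: nitrile.
  CH(COOH): pendant –COOH: carbonyl C bonded to C and –OH → carboxylic acid.
  CH(CONH2): pendant –CONH2: carbonyl C bonded to C and N → amide.
  CH(CN): pendant –C≡N: nitrile.
  C6H5: –C6H5 phenyl ring → arene.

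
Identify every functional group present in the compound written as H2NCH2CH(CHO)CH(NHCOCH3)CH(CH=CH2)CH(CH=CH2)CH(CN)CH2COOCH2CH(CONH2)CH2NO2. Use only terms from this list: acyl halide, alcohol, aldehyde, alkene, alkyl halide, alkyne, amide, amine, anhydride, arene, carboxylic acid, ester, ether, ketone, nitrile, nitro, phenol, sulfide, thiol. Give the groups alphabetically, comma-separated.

aldehyde, alkene, amide, amine, ester, nitrile, nitro

Working along the chain:
  H2NCH2: –NH2 on an sp³ carbon with no adjacent C=O → amine.
  CH(CHO): pendant –CHO: carbonyl C bonded to C and H → aldehyde.
  CH(NHCOCH3): pendant –NHC(=O)CH3: N bonded to a carbonyl → amide (not amine).
  CH(CH=CH2): pendant –CH=CH2: C=C double bond → alkene.
  CH(CH=CH2): pendant –CH=CH2: C=C double bond → alkene.
  CH(CN): pendant –C≡N: nitrile.
  CH2COOCH2: –C(=O)–O–C with C on the carbonyl side → ester.
  CH(CONH2): pendant –CONH2: carbonyl C bonded to C and N → amide.
  CH2NO2: –NO2 on carbon → nitro group.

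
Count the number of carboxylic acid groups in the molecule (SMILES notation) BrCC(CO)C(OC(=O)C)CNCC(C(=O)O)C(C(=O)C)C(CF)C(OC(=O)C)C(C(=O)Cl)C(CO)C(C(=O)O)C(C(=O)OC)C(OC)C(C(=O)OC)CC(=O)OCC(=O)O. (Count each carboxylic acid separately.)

Reading the structure from left to right:
  BrCH2: halogen on an sp³ carbon → alkyl halide.
  CH(CH2OH): pendant –CH2OH on an sp³ backbone C → alcohol.
  CH(OCOCH3): pendant –OC(=O)CH3: an acyloxy group → ester.
  CH2NHCH2: C–N–C with sp³ carbons and no adjacent C=O → amine (secondary).
  CH(COOH): pendant –COOH: carbonyl C bonded to C and –OH → carboxylic acid.
  CH(COCH3): pendant –COCH3: carbonyl C bonded to two carbons → ketone.
  CH(CH2F): pendant –CH2X: halogen on sp³ carbon → alkyl halide.
  CH(OCOCH3): pendant –OC(=O)CH3: an acyloxy group → ester.
  CH(COCl): pendant –C(=O)X: carbonyl C bonded to C and halogen → acyl halide.
  CH(CH2OH): pendant –CH2OH on an sp³ backbone C → alcohol.
  CH(COOH): pendant –COOH: carbonyl C bonded to C and –OH → carboxylic acid.
  CH(COOCH3): pendant –COOCH3: carbonyl C bonded to C and –OCH3 → ester.
  CH(OCH3): pendant –OCH3: C–O–C with sp³ C, no adjacent C=O → ether.
  CH(COOCH3): pendant –COOCH3: carbonyl C bonded to C and –OCH3 → ester.
  CH2COOCH2: –C(=O)–O–C with C on the carbonyl side → ester.
  COOH: –COOH: carbonyl C bonded to –OH and C → carboxylic acid (the –OH is not a separate alcohol).
Carboxylic acid appears at: CH(COOH), CH(COOH), COOH → 3.

3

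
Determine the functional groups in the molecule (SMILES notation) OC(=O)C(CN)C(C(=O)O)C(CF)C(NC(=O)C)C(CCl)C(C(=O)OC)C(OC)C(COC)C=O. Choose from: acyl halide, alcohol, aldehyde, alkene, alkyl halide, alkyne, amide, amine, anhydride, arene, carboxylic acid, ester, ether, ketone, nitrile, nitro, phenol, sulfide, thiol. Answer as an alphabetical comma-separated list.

Taking each segment in turn:
  HOOC: –COOH: carbonyl C bonded to –OH and C → carboxylic acid (the –OH is not a separate alcohol).
  CH(CH2NH2): pendant –CH2NH2: N on sp³ C, no adjacent C=O → amine.
  CH(COOH): pendant –COOH: carbonyl C bonded to C and –OH → carboxylic acid.
  CH(CH2F): pendant –CH2X: halogen on sp³ carbon → alkyl halide.
  CH(NHCOCH3): pendant –NHC(=O)CH3: N bonded to a carbonyl → amide (not amine).
  CH(CH2Cl): pendant –CH2X: halogen on sp³ carbon → alkyl halide.
  CH(COOCH3): pendant –COOCH3: carbonyl C bonded to C and –OCH3 → ester.
  CH(OCH3): pendant –OCH3: C–O–C with sp³ C, no adjacent C=O → ether.
  CH(CH2OCH3): pendant –CH2OCH3: C–O–C linkage → ether.
  CHO: terminal –CHO: carbonyl C bonded to H and C → aldehyde.

aldehyde, alkyl halide, amide, amine, carboxylic acid, ester, ether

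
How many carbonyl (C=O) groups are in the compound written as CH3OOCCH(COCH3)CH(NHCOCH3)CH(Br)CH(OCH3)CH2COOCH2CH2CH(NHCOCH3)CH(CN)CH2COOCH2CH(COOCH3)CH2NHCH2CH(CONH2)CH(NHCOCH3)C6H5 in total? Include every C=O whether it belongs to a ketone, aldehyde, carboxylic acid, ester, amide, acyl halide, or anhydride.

CH3OOC: ester, 1 C=O (running total 1).
CH(COCH3): ketone, 1 C=O (running total 2).
CH(NHCOCH3): amide, 1 C=O (running total 3).
CH2COOCH2: ester, 1 C=O (running total 4).
CH(NHCOCH3): amide, 1 C=O (running total 5).
CH2COOCH2: ester, 1 C=O (running total 6).
CH(COOCH3): ester, 1 C=O (running total 7).
CH(CONH2): amide, 1 C=O (running total 8).
CH(NHCOCH3): amide, 1 C=O (running total 9).

9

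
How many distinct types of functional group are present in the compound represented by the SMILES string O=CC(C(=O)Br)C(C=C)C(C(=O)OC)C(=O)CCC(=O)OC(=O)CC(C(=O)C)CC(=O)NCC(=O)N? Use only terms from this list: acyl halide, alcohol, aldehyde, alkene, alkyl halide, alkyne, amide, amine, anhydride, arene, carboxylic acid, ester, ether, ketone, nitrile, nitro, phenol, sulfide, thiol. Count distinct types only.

7

Working along the chain:
  OHC: terminal –CHO: carbonyl C bonded to H and C → aldehyde.
  CH(COBr): pendant –C(=O)X: carbonyl C bonded to C and halogen → acyl halide.
  CH(CH=CH2): pendant –CH=CH2: C=C double bond → alkene.
  CH(COOCH3): pendant –COOCH3: carbonyl C bonded to C and –OCH3 → ester.
  CO: –C(=O)– with carbon on both sides → ketone.
  CH2CO-O-COCH2: two acyl groups sharing one oxygen, –C(=O)–O–C(=O)– → anhydride.
  CH(COCH3): pendant –COCH3: carbonyl C bonded to two carbons → ketone.
  CH2CONHCH2: –C(=O)–N– linkage → amide (the N is not an amine).
  CONH2: –C(=O)NH2: carbonyl C bonded to C and to N → amide (the N is not a separate amine).
Distinct types present: acyl halide, aldehyde, alkene, amide, anhydride, ester, ketone.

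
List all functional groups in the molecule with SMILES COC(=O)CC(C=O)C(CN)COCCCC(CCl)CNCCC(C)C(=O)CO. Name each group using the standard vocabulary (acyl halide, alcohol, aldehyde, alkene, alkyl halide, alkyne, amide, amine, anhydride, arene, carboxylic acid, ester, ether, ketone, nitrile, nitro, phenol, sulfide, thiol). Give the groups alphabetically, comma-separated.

alcohol, aldehyde, alkyl halide, amine, ester, ether, ketone

Reading the structure from left to right:
  CH3OOC: CH3O–C(=O)–: carbonyl C bonded to C and to –OCH3 → ester (not ketone + ether).
  CH(CHO): pendant –CHO: carbonyl C bonded to C and H → aldehyde.
  CH(CH2NH2): pendant –CH2NH2: N on sp³ C, no adjacent C=O → amine.
  CH2OCH2: C–O–C with sp³ carbons on both sides and no adjacent C=O → ether.
  CH(CH2Cl): pendant –CH2X: halogen on sp³ carbon → alkyl halide.
  CH2NHCH2: C–N–C with sp³ carbons and no adjacent C=O → amine (secondary).
  CO: –C(=O)– with carbon on both sides → ketone.
  CH2OH: –OH on an sp³ carbon → alcohol.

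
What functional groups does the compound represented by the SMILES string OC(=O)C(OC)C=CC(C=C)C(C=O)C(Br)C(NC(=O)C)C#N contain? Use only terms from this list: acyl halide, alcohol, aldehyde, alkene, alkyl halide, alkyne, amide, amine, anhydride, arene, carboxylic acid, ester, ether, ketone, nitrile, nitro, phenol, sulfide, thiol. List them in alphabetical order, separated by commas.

–COOH: carbonyl C bonded to –OH and C → carboxylic acid (the –OH is not a separate alcohol).
pendant –OCH3: C–O–C with sp³ C, no adjacent C=O → ether.
C=C double bond → alkene.
pendant –CH=CH2: C=C double bond → alkene.
pendant –CHO: carbonyl C bonded to C and H → aldehyde.
halogen on an sp³ carbon → alkyl halide.
pendant –NHC(=O)CH3: N bonded to a carbonyl → amide (not amine).
–C≡N: carbon triple-bonded to nitrogen → nitrile.

aldehyde, alkene, alkyl halide, amide, carboxylic acid, ether, nitrile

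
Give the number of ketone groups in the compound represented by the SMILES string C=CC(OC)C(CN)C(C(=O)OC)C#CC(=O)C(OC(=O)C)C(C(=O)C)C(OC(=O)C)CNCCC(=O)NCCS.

2

Working along the chain:
  CH2=CH: C=C double bond → alkene.
  CH(OCH3): pendant –OCH3: C–O–C with sp³ C, no adjacent C=O → ether.
  CH(CH2NH2): pendant –CH2NH2: N on sp³ C, no adjacent C=O → amine.
  CH(COOCH3): pendant –COOCH3: carbonyl C bonded to C and –OCH3 → ester.
  C≡C: C≡C triple bond → alkyne.
  CO: –C(=O)– with carbon on both sides → ketone.
  CH(OCOCH3): pendant –OC(=O)CH3: an acyloxy group → ester.
  CH(COCH3): pendant –COCH3: carbonyl C bonded to two carbons → ketone.
  CH(OCOCH3): pendant –OC(=O)CH3: an acyloxy group → ester.
  CH2NHCH2: C–N–C with sp³ carbons and no adjacent C=O → amine (secondary).
  CH2CONHCH2: –C(=O)–N– linkage → amide (the N is not an amine).
  CH2SH: –SH on an sp³ carbon → thiol.
Ketone appears at: CO, CH(COCH3) → 2.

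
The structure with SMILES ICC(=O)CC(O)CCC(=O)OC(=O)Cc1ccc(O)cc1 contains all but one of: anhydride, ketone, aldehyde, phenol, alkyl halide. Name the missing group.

aldehyde

alkyl halide: present (ICH2 — halogen on an sp³ carbon → alkyl halide).
phenol: present (C6H4OH — –OH attached directly to an aromatic ring → phenol (not alcohol); the ring itself is an arene).
ketone: present (CO — –C(=O)– with carbon on both sides → ketone).
anhydride: present (CH2CO-O-COCH2 — two acyl groups sharing one oxygen, –C(=O)–O–C(=O)– → anhydride).
aldehyde: absent. In CO, the carbonyl carbon is bonded to two carbons, so it is a ketone, not an aldehyde.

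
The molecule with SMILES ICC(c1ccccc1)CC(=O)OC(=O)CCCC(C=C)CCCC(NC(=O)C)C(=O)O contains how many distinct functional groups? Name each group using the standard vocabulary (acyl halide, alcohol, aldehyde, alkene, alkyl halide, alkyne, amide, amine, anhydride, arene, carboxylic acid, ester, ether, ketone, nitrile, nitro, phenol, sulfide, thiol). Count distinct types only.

6

halogen on an sp³ carbon → alkyl halide.
pendant –C6H5: benzene ring → arene.
two acyl groups sharing one oxygen, –C(=O)–O–C(=O)– → anhydride.
pendant –CH=CH2: C=C double bond → alkene.
pendant –NHC(=O)CH3: N bonded to a carbonyl → amide (not amine).
–COOH: carbonyl C bonded to –OH and C → carboxylic acid (the –OH is not a separate alcohol).
Distinct types present: alkene, alkyl halide, amide, anhydride, arene, carboxylic acid.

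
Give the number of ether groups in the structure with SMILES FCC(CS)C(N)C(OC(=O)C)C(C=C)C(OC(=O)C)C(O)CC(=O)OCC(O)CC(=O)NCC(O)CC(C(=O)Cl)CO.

Taking each segment in turn:
  FCH2: halogen on an sp³ carbon → alkyl halide.
  CH(CH2SH): pendant –CH2SH → thiol.
  CH(NH2): –NH2 on an sp³ carbon with no adjacent C=O → amine.
  CH(OCOCH3): pendant –OC(=O)CH3: an acyloxy group → ester.
  CH(CH=CH2): pendant –CH=CH2: C=C double bond → alkene.
  CH(OCOCH3): pendant –OC(=O)CH3: an acyloxy group → ester.
  CH(OH): –OH on an sp³ carbon → alcohol (secondary).
  CH2COOCH2: –C(=O)–O–C with C on the carbonyl side → ester.
  CH(OH): –OH on an sp³ carbon → alcohol (secondary).
  CH2CONHCH2: –C(=O)–N– linkage → amide (the N is not an amine).
  CH(OH): –OH on an sp³ carbon → alcohol (secondary).
  CH(COCl): pendant –C(=O)X: carbonyl C bonded to C and halogen → acyl halide.
  CH2OH: –OH on an sp³ carbon → alcohol.
No segment is a ether: CH(OCOCH3) is ester, not ether; CH(OCOCH3) is ester, not ether; CH(OH) is alcohol, not ether. → 0.

0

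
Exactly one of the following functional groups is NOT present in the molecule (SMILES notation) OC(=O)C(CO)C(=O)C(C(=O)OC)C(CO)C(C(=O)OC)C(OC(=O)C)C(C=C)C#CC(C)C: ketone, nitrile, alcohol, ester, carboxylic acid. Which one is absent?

nitrile

ketone: present (CO — –C(=O)– with carbon on both sides → ketone).
carboxylic acid: present (HOOC — –COOH: carbonyl C bonded to –OH and C → carboxylic acid (the –OH is not a separate alcohol)).
ester: present (CH(COOCH3) — pendant –COOCH3: carbonyl C bonded to C and –OCH3 → ester).
alcohol: present (CH(CH2OH) — pendant –CH2OH on an sp³ backbone C → alcohol).
nitrile: absent. In C≡C, the triple bond is C≡C, not C≡N.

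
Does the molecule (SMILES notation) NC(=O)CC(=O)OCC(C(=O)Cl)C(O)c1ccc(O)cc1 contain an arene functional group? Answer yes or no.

Working along the chain:
  H2NCO: –C(=O)NH2: carbonyl C bonded to C and to N → amide (the N is not a separate amine).
  CH2COOCH2: –C(=O)–O–C with C on the carbonyl side → ester.
  CH(COCl): pendant –C(=O)X: carbonyl C bonded to C and halogen → acyl halide.
  CH(OH): –OH on an sp³ carbon → alcohol (secondary).
  C6H4OH: –OH attached directly to an aromatic ring → phenol (not alcohol); the ring itself is an arene.
The C6H4OH segment supplies the arene: –OH attached directly to an aromatic ring → phenol (not alcohol); the ring itself is an arene.

yes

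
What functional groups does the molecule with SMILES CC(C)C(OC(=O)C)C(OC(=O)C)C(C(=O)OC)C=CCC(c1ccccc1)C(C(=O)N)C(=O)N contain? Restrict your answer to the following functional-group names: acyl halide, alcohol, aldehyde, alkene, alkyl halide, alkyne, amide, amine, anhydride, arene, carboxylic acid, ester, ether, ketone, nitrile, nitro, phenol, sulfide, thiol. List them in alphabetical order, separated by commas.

alkene, amide, arene, ester

Reading the structure from left to right:
  CH(OCOCH3): pendant –OC(=O)CH3: an acyloxy group → ester.
  CH(OCOCH3): pendant –OC(=O)CH3: an acyloxy group → ester.
  CH(COOCH3): pendant –COOCH3: carbonyl C bonded to C and –OCH3 → ester.
  CH=CH: C=C double bond → alkene.
  CH(C6H5): pendant –C6H5: benzene ring → arene.
  CH(CONH2): pendant –CONH2: carbonyl C bonded to C and N → amide.
  CONH2: –C(=O)NH2: carbonyl C bonded to C and to N → amide (the N is not a separate amine).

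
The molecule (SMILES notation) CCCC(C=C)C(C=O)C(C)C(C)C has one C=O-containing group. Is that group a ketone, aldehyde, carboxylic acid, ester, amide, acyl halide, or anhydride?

aldehyde

The carbonyl is in the CH(CHO) segment: pendant –CHO: carbonyl C bonded to C and H → aldehyde.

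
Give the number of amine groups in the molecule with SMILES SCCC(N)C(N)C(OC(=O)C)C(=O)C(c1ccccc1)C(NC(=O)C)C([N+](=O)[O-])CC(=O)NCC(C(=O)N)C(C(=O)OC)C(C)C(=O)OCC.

2

Working along the chain:
  HSCH2: –SH on an sp³ carbon → thiol.
  CH(NH2): –NH2 on an sp³ carbon with no adjacent C=O → amine.
  CH(NH2): –NH2 on an sp³ carbon with no adjacent C=O → amine.
  CH(OCOCH3): pendant –OC(=O)CH3: an acyloxy group → ester.
  CO: –C(=O)– with carbon on both sides → ketone.
  CH(C6H5): pendant –C6H5: benzene ring → arene.
  CH(NHCOCH3): pendant –NHC(=O)CH3: N bonded to a carbonyl → amide (not amine).
  CH(NO2): –NO2 on an sp³ carbon → nitro (the N=O is not a carbonyl).
  CH2CONHCH2: –C(=O)–N– linkage → amide (the N is not an amine).
  CH(CONH2): pendant –CONH2: carbonyl C bonded to C and N → amide.
  CH(COOCH3): pendant –COOCH3: carbonyl C bonded to C and –OCH3 → ester.
  COOCH2CH3: –C(=O)OCH2CH3: carbonyl C bonded to C and to –OEt → ester.
Amine appears at: CH(NH2), CH(NH2) → 2.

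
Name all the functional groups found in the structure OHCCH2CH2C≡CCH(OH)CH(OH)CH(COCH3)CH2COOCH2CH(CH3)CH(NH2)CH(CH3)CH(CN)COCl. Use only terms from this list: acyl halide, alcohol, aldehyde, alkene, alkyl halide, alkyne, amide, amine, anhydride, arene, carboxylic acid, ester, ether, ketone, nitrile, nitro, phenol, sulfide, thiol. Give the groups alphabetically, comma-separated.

Working along the chain:
  OHC: terminal –CHO: carbonyl C bonded to H and C → aldehyde.
  C≡C: C≡C triple bond → alkyne.
  CH(OH): –OH on an sp³ carbon → alcohol (secondary).
  CH(OH): –OH on an sp³ carbon → alcohol (secondary).
  CH(COCH3): pendant –COCH3: carbonyl C bonded to two carbons → ketone.
  CH2COOCH2: –C(=O)–O–C with C on the carbonyl side → ester.
  CH(NH2): –NH2 on an sp³ carbon with no adjacent C=O → amine.
  CH(CN): pendant –C≡N: nitrile.
  COCl: –C(=O)Cl: carbonyl C bonded to C and to a halogen → acyl halide (not alkyl halide).

acyl halide, alcohol, aldehyde, alkyne, amine, ester, ketone, nitrile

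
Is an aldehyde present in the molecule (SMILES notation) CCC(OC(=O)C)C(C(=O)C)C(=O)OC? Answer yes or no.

Reading the structure from left to right:
  CH(OCOCH3): pendant –OC(=O)CH3: an acyloxy group → ester.
  CH(COCH3): pendant –COCH3: carbonyl C bonded to two carbons → ketone.
  COOCH3: –C(=O)OCH3: carbonyl C bonded to C and to –OCH3 → ester (not ketone + ether).
In CH(COCH3), the carbonyl carbon is bonded to two carbons, so it is a ketone, not an aldehyde.
The groups actually present are: ester, ketone.

no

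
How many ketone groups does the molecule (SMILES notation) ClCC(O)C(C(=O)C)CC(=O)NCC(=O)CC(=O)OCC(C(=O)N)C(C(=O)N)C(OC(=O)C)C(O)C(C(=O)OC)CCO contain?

2

halogen on an sp³ carbon → alkyl halide.
–OH on an sp³ carbon → alcohol (secondary).
pendant –COCH3: carbonyl C bonded to two carbons → ketone.
–C(=O)–N– linkage → amide (the N is not an amine).
–C(=O)– with carbon on both sides → ketone.
–C(=O)–O–C with C on the carbonyl side → ester.
pendant –CONH2: carbonyl C bonded to C and N → amide.
pendant –CONH2: carbonyl C bonded to C and N → amide.
pendant –OC(=O)CH3: an acyloxy group → ester.
–OH on an sp³ carbon → alcohol (secondary).
pendant –COOCH3: carbonyl C bonded to C and –OCH3 → ester.
–OH on an sp³ carbon → alcohol.
Ketone appears at: CH(COCH3), CO → 2.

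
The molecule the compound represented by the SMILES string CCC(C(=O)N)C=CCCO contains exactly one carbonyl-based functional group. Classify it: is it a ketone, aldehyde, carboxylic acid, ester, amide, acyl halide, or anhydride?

amide

The carbonyl is in the CH(CONH2) segment: pendant –CONH2: carbonyl C bonded to C and N → amide.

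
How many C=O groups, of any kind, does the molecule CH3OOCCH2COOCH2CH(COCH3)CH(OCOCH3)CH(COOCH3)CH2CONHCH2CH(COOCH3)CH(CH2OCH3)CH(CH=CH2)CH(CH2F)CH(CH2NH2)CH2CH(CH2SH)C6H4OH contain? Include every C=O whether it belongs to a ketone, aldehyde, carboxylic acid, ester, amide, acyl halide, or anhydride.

7

CH3OOC: ester, 1 C=O (running total 1).
CH2COOCH2: ester, 1 C=O (running total 2).
CH(COCH3): ketone, 1 C=O (running total 3).
CH(OCOCH3): ester, 1 C=O (running total 4).
CH(COOCH3): ester, 1 C=O (running total 5).
CH2CONHCH2: amide, 1 C=O (running total 6).
CH(COOCH3): ester, 1 C=O (running total 7).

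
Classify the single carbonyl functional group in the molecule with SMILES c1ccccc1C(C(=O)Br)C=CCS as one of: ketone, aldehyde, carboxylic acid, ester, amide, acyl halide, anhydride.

The carbonyl is in the CH(COBr) segment: pendant –C(=O)X: carbonyl C bonded to C and halogen → acyl halide.

acyl halide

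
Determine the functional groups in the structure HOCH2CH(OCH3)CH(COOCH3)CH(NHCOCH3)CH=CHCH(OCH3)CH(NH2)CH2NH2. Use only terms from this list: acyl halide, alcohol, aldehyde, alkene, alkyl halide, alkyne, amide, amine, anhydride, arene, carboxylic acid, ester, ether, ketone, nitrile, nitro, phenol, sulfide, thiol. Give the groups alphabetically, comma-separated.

HO– on an sp³ carbon → alcohol.
pendant –OCH3: C–O–C with sp³ C, no adjacent C=O → ether.
pendant –COOCH3: carbonyl C bonded to C and –OCH3 → ester.
pendant –NHC(=O)CH3: N bonded to a carbonyl → amide (not amine).
C=C double bond → alkene.
pendant –OCH3: C–O–C with sp³ C, no adjacent C=O → ether.
–NH2 on an sp³ carbon with no adjacent C=O → amine.
–NH2 on an sp³ carbon with no adjacent C=O → amine.

alcohol, alkene, amide, amine, ester, ether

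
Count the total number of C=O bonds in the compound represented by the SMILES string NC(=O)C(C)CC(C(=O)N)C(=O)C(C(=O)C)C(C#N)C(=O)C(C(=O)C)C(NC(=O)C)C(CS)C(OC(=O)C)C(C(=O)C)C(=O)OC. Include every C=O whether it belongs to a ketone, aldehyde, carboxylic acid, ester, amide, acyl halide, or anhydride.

H2NCO: amide, 1 C=O (running total 1).
CH(CONH2): amide, 1 C=O (running total 2).
CO: ketone, 1 C=O (running total 3).
CH(COCH3): ketone, 1 C=O (running total 4).
CO: ketone, 1 C=O (running total 5).
CH(COCH3): ketone, 1 C=O (running total 6).
CH(NHCOCH3): amide, 1 C=O (running total 7).
CH(OCOCH3): ester, 1 C=O (running total 8).
CH(COCH3): ketone, 1 C=O (running total 9).
COOCH3: ester, 1 C=O (running total 10).

10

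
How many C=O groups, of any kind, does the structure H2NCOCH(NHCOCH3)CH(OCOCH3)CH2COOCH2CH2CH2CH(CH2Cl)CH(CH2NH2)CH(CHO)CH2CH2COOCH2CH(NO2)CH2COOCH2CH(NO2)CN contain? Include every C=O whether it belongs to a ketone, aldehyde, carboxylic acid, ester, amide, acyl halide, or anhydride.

H2NCO: amide, 1 C=O (running total 1).
CH(NHCOCH3): amide, 1 C=O (running total 2).
CH(OCOCH3): ester, 1 C=O (running total 3).
CH2COOCH2: ester, 1 C=O (running total 4).
CH(CHO): aldehyde, 1 C=O (running total 5).
CH2COOCH2: ester, 1 C=O (running total 6).
CH2COOCH2: ester, 1 C=O (running total 7).

7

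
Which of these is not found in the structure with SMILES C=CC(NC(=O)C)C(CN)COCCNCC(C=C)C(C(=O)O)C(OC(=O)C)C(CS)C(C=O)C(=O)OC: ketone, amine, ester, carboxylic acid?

ketone

ester: present (CH(OCOCH3) — pendant –OC(=O)CH3: an acyloxy group → ester).
amine: present (CH(CH2NH2) — pendant –CH2NH2: N on sp³ C, no adjacent C=O → amine).
carboxylic acid: present (CH(COOH) — pendant –COOH: carbonyl C bonded to C and –OH → carboxylic acid).
ketone: absent. In each of CH(OCOCH3) and COOCH3, the C=O is bonded to an –O–C group, which defines an ester, not a ketone. In CH(NHCOCH3), the C=O is bonded to nitrogen, which defines an amide, not a ketone. In CH(COOH), the C=O bears an –OH, making it a carboxylic acid rather than a ketone. In CH(CHO), the carbonyl carbon carries an H, so it is an aldehyde, not a ketone.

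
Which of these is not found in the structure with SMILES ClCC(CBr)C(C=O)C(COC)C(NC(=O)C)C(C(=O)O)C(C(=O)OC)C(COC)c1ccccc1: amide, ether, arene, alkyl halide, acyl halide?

acyl halide

arene: present (C6H5 — –C6H5 phenyl ring → arene).
ether: present (CH(CH2OCH3) — pendant –CH2OCH3: C–O–C linkage → ether).
amide: present (CH(NHCOCH3) — pendant –NHC(=O)CH3: N bonded to a carbonyl → amide (not amine)).
alkyl halide: present (ClCH2 — halogen on an sp³ carbon → alkyl halide).
acyl halide: no segment matches this pattern.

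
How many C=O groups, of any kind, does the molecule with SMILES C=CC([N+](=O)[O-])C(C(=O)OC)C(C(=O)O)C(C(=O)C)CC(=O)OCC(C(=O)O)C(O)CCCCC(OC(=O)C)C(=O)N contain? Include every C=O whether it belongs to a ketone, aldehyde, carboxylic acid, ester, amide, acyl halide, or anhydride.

7

CH(COOCH3): ester, 1 C=O (running total 1).
CH(COOH): carboxylic acid, 1 C=O (running total 2).
CH(COCH3): ketone, 1 C=O (running total 3).
CH2COOCH2: ester, 1 C=O (running total 4).
CH(COOH): carboxylic acid, 1 C=O (running total 5).
CH(OCOCH3): ester, 1 C=O (running total 6).
CONH2: amide, 1 C=O (running total 7).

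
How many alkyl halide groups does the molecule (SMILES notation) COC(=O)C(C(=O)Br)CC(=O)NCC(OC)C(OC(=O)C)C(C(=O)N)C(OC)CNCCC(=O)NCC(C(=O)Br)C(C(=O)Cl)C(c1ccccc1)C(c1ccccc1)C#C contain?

Reading the structure from left to right:
  CH3OOC: CH3O–C(=O)–: carbonyl C bonded to C and to –OCH3 → ester (not ketone + ether).
  CH(COBr): pendant –C(=O)X: carbonyl C bonded to C and halogen → acyl halide.
  CH2CONHCH2: –C(=O)–N– linkage → amide (the N is not an amine).
  CH(OCH3): pendant –OCH3: C–O–C with sp³ C, no adjacent C=O → ether.
  CH(OCOCH3): pendant –OC(=O)CH3: an acyloxy group → ester.
  CH(CONH2): pendant –CONH2: carbonyl C bonded to C and N → amide.
  CH(OCH3): pendant –OCH3: C–O–C with sp³ C, no adjacent C=O → ether.
  CH2NHCH2: C–N–C with sp³ carbons and no adjacent C=O → amine (secondary).
  CH2CONHCH2: –C(=O)–N– linkage → amide (the N is not an amine).
  CH(COBr): pendant –C(=O)X: carbonyl C bonded to C and halogen → acyl halide.
  CH(COCl): pendant –C(=O)X: carbonyl C bonded to C and halogen → acyl halide.
  CH(C6H5): pendant –C6H5: benzene ring → arene.
  CH(C6H5): pendant –C6H5: benzene ring → arene.
  C≡CH: C≡C triple bond → alkyne.
No segment is a alkyl halide: CH(COBr) is acyl halide, not alkyl halide; CH(COBr) is acyl halide, not alkyl halide; CH(COCl) is acyl halide, not alkyl halide. → 0.

0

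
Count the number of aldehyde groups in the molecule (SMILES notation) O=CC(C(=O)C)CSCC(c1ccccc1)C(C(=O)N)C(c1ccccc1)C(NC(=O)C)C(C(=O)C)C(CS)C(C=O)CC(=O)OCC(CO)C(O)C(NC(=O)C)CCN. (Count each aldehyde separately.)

2

Taking each segment in turn:
  OHC: terminal –CHO: carbonyl C bonded to H and C → aldehyde.
  CH(COCH3): pendant –COCH3: carbonyl C bonded to two carbons → ketone.
  CH2SCH2: C–S–C linkage → sulfide (thioether).
  CH(C6H5): pendant –C6H5: benzene ring → arene.
  CH(CONH2): pendant –CONH2: carbonyl C bonded to C and N → amide.
  CH(C6H5): pendant –C6H5: benzene ring → arene.
  CH(NHCOCH3): pendant –NHC(=O)CH3: N bonded to a carbonyl → amide (not amine).
  CH(COCH3): pendant –COCH3: carbonyl C bonded to two carbons → ketone.
  CH(CH2SH): pendant –CH2SH → thiol.
  CH(CHO): pendant –CHO: carbonyl C bonded to C and H → aldehyde.
  CH2COOCH2: –C(=O)–O–C with C on the carbonyl side → ester.
  CH(CH2OH): pendant –CH2OH on an sp³ backbone C → alcohol.
  CH(OH): –OH on an sp³ carbon → alcohol (secondary).
  CH(NHCOCH3): pendant –NHC(=O)CH3: N bonded to a carbonyl → amide (not amine).
  CH2NH2: –NH2 on an sp³ carbon with no adjacent C=O → amine.
Aldehyde appears at: OHC, CH(CHO) → 2.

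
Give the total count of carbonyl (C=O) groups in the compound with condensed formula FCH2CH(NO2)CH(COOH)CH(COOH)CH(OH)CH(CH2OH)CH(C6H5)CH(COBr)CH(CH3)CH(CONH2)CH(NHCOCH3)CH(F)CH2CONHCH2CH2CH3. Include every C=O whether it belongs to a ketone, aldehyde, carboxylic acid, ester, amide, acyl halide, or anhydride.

CH(COOH): carboxylic acid, 1 C=O (running total 1).
CH(COOH): carboxylic acid, 1 C=O (running total 2).
CH(COBr): acyl halide, 1 C=O (running total 3).
CH(CONH2): amide, 1 C=O (running total 4).
CH(NHCOCH3): amide, 1 C=O (running total 5).
CH2CONHCH2: amide, 1 C=O (running total 6).

6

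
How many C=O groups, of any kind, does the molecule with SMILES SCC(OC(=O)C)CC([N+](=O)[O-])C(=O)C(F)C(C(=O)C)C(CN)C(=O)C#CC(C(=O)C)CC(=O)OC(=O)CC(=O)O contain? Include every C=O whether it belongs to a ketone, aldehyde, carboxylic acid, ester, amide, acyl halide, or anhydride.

CH(OCOCH3): ester, 1 C=O (running total 1).
CO: ketone, 1 C=O (running total 2).
CH(COCH3): ketone, 1 C=O (running total 3).
CO: ketone, 1 C=O (running total 4).
CH(COCH3): ketone, 1 C=O (running total 5).
CH2CO-O-COCH2: anhydride, 2 C=O (running total 7).
COOH: carboxylic acid, 1 C=O (running total 8).

8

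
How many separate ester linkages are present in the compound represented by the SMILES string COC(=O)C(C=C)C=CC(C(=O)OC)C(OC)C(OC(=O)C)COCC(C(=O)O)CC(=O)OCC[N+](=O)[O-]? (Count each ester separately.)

4

Taking each segment in turn:
  CH3OOC: CH3O–C(=O)–: carbonyl C bonded to C and to –OCH3 → ester (not ketone + ether).
  CH(CH=CH2): pendant –CH=CH2: C=C double bond → alkene.
  CH=CH: C=C double bond → alkene.
  CH(COOCH3): pendant –COOCH3: carbonyl C bonded to C and –OCH3 → ester.
  CH(OCH3): pendant –OCH3: C–O–C with sp³ C, no adjacent C=O → ether.
  CH(OCOCH3): pendant –OC(=O)CH3: an acyloxy group → ester.
  CH2OCH2: C–O–C with sp³ carbons on both sides and no adjacent C=O → ether.
  CH(COOH): pendant –COOH: carbonyl C bonded to C and –OH → carboxylic acid.
  CH2COOCH2: –C(=O)–O–C with C on the carbonyl side → ester.
  CH2NO2: –NO2 on carbon → nitro group.
Ester appears at: CH3OOC, CH(COOCH3), CH(OCOCH3), CH2COOCH2 → 4.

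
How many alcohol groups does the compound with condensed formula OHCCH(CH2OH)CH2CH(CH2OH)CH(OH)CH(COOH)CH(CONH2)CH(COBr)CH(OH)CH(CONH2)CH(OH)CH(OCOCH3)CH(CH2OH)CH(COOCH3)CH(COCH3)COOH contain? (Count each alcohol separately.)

Reading the structure from left to right:
  OHC: terminal –CHO: carbonyl C bonded to H and C → aldehyde.
  CH(CH2OH): pendant –CH2OH on an sp³ backbone C → alcohol.
  CH(CH2OH): pendant –CH2OH on an sp³ backbone C → alcohol.
  CH(OH): –OH on an sp³ carbon → alcohol (secondary).
  CH(COOH): pendant –COOH: carbonyl C bonded to C and –OH → carboxylic acid.
  CH(CONH2): pendant –CONH2: carbonyl C bonded to C and N → amide.
  CH(COBr): pendant –C(=O)X: carbonyl C bonded to C and halogen → acyl halide.
  CH(OH): –OH on an sp³ carbon → alcohol (secondary).
  CH(CONH2): pendant –CONH2: carbonyl C bonded to C and N → amide.
  CH(OH): –OH on an sp³ carbon → alcohol (secondary).
  CH(OCOCH3): pendant –OC(=O)CH3: an acyloxy group → ester.
  CH(CH2OH): pendant –CH2OH on an sp³ backbone C → alcohol.
  CH(COOCH3): pendant –COOCH3: carbonyl C bonded to C and –OCH3 → ester.
  CH(COCH3): pendant –COCH3: carbonyl C bonded to two carbons → ketone.
  COOH: –COOH: carbonyl C bonded to –OH and C → carboxylic acid (the –OH is not a separate alcohol).
Alcohol appears at: CH(CH2OH), CH(CH2OH), CH(OH), CH(OH), CH(OH), CH(CH2OH) → 6.

6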